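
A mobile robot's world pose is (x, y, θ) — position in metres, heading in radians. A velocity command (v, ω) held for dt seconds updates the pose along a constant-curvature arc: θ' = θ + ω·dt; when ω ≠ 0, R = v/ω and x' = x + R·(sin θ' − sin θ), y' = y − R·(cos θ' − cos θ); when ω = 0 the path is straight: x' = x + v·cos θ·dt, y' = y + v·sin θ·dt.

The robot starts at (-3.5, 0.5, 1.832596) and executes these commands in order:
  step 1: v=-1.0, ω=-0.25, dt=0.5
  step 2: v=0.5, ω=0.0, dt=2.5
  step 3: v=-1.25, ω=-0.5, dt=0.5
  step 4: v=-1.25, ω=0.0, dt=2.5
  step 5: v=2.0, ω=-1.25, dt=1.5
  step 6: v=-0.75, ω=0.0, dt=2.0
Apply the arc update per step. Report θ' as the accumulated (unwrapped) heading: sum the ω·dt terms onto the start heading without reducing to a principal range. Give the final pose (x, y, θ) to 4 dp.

(-3.0500, -0.5898, -0.4174)

step 1: θ'=1.7076 (R=4.0000) → pose (-3.4011, 0.0102, 1.7076)
step 2: θ'=1.7076 (straight) → pose (-3.5715, 1.2485, 1.7076)
step 3: θ'=1.4576 (R=2.5000) → pose (-3.5642, 0.6252, 1.4576)
step 4: θ'=1.4576 (straight) → pose (-3.9172, -2.4798, 1.4576)
step 5: θ'=-0.4174 (R=-1.6000) → pose (-1.6788, -1.1979, -0.4174)
step 6: θ'=-0.4174 (straight) → pose (-3.0500, -0.5898, -0.4174)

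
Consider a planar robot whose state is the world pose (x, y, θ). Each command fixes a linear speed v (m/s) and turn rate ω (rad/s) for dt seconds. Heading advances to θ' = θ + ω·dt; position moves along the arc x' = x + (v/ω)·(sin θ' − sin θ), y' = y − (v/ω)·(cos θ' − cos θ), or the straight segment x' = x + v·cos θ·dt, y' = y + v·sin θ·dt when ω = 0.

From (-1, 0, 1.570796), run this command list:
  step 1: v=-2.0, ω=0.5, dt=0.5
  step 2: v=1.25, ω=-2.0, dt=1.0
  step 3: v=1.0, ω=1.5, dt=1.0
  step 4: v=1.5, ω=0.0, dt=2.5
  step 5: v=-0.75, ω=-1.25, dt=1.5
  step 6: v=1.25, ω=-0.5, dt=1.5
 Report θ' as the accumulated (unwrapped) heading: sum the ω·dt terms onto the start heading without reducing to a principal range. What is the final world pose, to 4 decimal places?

(1.7328, 2.0755, -1.3042)

step 1: θ'=1.8208 (R=-4.0000) → pose (-0.8757, -0.9896, 1.8208)
step 2: θ'=-0.1792 (R=-0.6250) → pose (-0.1587, -0.2200, -0.1792)
step 3: θ'=1.3208 (R=0.6667) → pose (0.6061, 0.2711, 1.3208)
step 4: θ'=1.3208 (straight) → pose (1.5339, 3.9045, 1.3208)
step 5: θ'=-0.5542 (R=0.6000) → pose (0.6368, 3.5427, -0.5542)
step 6: θ'=-1.3042 (R=-2.5000) → pose (1.7328, 2.0755, -1.3042)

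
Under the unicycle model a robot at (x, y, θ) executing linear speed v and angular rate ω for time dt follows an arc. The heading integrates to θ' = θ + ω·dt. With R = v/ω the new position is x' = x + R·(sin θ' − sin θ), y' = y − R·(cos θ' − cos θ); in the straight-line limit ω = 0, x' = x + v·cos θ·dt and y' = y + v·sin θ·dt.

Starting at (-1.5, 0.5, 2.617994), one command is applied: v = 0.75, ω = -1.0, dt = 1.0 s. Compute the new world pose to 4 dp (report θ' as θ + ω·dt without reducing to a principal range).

θ' = 2.6180 + -1.0·1.0 = 1.6180
R = v/ω = 0.75/-1.0 = -0.7500
x' = -1.5 + -0.7500·(sin 1.6180 − sin 2.6180) = -1.8742
y' = 0.5 − -0.7500·(cos 1.6180 − cos 2.6180) = 1.1141

(-1.8742, 1.1141, 1.6180)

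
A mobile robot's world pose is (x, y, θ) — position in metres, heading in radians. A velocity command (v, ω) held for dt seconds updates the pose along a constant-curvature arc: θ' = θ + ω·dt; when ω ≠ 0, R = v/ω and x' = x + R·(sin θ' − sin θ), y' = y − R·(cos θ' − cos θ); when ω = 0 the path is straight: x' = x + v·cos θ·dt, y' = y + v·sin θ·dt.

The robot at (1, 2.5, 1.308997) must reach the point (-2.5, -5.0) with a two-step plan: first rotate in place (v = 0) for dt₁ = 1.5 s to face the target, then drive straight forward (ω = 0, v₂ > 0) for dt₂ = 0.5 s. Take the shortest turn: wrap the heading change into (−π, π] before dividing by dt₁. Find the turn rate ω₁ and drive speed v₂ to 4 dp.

heading to target = atan2(-5−2.5, -2.5−1) = -2.0074
Δθ = wrap(-2.0074 − 1.3090) = 2.9668; ω₁ = Δθ/dt₁ = 1.9778
distance = √((-2.5−1)² + (-5−2.5)²) = 8.2765; v₂ = distance/dt₂ = 16.5529

ω₁ = 1.9778, v₂ = 16.5529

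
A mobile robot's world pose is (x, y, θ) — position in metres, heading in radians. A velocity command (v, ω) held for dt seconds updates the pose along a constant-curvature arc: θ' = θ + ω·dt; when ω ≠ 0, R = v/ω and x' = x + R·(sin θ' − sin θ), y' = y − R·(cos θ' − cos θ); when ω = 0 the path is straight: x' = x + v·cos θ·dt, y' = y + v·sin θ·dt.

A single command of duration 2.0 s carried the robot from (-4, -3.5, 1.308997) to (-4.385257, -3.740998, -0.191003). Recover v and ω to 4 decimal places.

Δθ = -0.191003 − 1.308997 = -1.500000
ω = Δθ/dt = -1.500000/2.0 = -0.7500
R = Δx/(sin θ' − sin θ) = 0.3333
v = R·ω = 0.3333·-0.7500 = -0.2500

v = -0.2500, ω = -0.7500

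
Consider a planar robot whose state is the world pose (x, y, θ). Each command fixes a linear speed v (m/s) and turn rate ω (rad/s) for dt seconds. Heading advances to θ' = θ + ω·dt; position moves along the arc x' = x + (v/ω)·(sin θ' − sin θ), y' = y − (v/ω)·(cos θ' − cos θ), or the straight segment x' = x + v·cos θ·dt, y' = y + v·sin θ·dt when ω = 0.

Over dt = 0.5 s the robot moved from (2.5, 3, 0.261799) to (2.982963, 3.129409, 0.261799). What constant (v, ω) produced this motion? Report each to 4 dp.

Δθ = 0.261799 − 0.261799 = 0.000000
ω = Δθ/dt = 0.000000/0.5 = 0.0000
ω = 0 → v = (Δx·cos θ + Δy·sin θ)/dt = 1.0000

v = 1.0000, ω = 0.0000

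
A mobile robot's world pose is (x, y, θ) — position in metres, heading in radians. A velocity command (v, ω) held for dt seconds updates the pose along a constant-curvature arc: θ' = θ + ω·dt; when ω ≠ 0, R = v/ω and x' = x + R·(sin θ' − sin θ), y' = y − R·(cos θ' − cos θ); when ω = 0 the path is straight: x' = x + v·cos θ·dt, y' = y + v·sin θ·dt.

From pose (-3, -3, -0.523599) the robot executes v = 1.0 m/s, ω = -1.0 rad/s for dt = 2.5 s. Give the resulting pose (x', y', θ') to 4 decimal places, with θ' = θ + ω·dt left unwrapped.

(-3.3823, -4.8591, -3.0236)

θ' = -0.5236 + -1.0·2.5 = -3.0236
R = v/ω = 1.0/-1.0 = -1.0000
x' = -3 + -1.0000·(sin -3.0236 − sin -0.5236) = -3.3823
y' = -3 − -1.0000·(cos -3.0236 − cos -0.5236) = -4.8591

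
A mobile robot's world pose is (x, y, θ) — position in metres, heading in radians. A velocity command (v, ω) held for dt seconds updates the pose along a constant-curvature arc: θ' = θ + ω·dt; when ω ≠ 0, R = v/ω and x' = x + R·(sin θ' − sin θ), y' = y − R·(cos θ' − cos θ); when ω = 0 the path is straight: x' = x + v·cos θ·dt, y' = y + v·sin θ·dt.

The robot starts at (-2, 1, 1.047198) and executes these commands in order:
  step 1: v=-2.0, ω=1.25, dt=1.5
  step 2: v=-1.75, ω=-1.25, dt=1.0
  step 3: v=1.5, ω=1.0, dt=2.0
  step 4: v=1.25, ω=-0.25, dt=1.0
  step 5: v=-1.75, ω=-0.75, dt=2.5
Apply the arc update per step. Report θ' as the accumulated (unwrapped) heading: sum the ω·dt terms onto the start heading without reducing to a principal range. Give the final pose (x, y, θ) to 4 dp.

step 1: θ'=2.9222 (R=-1.6000) → pose (-0.9626, -1.3616, 2.9222)
step 2: θ'=1.6722 (R=1.4000) → pose (0.1255, -2.5864, 1.6722)
step 3: θ'=3.6722 (R=1.5000) → pose (-2.1258, -1.4445, 3.6722)
step 4: θ'=3.4222 (R=-5.0000) → pose (-3.2714, -1.9364, 3.4222)
step 5: θ'=1.5472 (R=2.3333) → pose (-0.2926, -4.2335, 1.5472)

(-0.2926, -4.2335, 1.5472)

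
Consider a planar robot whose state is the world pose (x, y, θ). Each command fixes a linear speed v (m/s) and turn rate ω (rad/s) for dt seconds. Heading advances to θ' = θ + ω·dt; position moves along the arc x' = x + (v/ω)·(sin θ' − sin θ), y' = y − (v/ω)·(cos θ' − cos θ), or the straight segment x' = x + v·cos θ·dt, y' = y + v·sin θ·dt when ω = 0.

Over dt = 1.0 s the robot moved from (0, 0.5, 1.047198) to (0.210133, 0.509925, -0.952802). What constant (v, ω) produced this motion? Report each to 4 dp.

v = 0.2500, ω = -2.0000

Δθ = -0.952802 − 1.047198 = -2.000000
ω = Δθ/dt = -2.000000/1.0 = -2.0000
R = Δx/(sin θ' − sin θ) = -0.1250
v = R·ω = -0.1250·-2.0000 = 0.2500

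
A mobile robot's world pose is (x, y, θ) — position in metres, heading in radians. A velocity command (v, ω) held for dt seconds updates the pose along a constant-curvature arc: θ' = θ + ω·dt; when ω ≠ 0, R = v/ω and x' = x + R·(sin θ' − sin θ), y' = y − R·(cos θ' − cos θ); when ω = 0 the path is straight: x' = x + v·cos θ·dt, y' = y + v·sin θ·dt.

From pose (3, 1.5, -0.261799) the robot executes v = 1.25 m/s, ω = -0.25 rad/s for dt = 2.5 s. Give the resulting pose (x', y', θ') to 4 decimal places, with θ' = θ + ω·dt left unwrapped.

(5.5812, -0.1701, -0.8868)

θ' = -0.2618 + -0.25·2.5 = -0.8868
R = v/ω = 1.25/-0.25 = -5.0000
x' = 3 + -5.0000·(sin -0.8868 − sin -0.2618) = 5.5812
y' = 1.5 − -5.0000·(cos -0.8868 − cos -0.2618) = -0.1701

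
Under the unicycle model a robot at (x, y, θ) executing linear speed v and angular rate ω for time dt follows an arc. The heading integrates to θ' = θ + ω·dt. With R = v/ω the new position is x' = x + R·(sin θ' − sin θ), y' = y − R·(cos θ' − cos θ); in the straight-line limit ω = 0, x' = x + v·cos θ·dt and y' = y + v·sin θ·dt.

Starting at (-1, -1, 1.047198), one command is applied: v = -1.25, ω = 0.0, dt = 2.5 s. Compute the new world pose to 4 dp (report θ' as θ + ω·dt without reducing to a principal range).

θ' = 1.0472 + 0.0·2.5 = 1.0472
ω = 0 → straight: x' = -1 + -1.25·cos(1.0472)·2.5 = -2.5625
y' = -1 + -1.25·sin(1.0472)·2.5 = -3.7063

(-2.5625, -3.7063, 1.0472)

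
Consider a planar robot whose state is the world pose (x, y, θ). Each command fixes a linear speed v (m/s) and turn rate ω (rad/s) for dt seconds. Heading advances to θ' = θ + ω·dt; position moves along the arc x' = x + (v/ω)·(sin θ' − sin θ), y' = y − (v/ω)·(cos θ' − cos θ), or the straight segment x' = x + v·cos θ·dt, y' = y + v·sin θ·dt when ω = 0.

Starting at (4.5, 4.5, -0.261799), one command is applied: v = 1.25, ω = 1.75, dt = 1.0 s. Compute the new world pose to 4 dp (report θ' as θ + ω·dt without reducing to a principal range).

θ' = -0.2618 + 1.75·1.0 = 1.4882
R = v/ω = 1.25/1.75 = 0.7143
x' = 4.5 + 0.7143·(sin 1.4882 − sin -0.2618) = 5.3967
y' = 4.5 − 0.7143·(cos 1.4882 − cos -0.2618) = 5.1310

(5.3967, 5.1310, 1.4882)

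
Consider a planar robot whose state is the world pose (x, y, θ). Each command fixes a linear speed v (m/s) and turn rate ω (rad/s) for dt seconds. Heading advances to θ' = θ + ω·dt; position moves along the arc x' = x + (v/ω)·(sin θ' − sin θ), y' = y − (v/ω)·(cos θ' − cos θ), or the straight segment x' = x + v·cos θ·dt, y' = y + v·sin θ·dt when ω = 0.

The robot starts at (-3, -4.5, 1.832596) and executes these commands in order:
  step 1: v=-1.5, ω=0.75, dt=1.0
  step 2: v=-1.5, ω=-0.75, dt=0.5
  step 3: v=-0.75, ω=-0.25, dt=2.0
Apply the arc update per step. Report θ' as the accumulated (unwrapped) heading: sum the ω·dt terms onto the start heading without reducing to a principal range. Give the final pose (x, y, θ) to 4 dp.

(-1.0215, -7.5590, 1.7076)

step 1: θ'=2.5826 (R=-2.0000) → pose (-2.1288, -5.6779, 2.5826)
step 2: θ'=2.2076 (R=2.0000) → pose (-1.5815, -6.1843, 2.2076)
step 3: θ'=1.7076 (R=3.0000) → pose (-1.0215, -7.5590, 1.7076)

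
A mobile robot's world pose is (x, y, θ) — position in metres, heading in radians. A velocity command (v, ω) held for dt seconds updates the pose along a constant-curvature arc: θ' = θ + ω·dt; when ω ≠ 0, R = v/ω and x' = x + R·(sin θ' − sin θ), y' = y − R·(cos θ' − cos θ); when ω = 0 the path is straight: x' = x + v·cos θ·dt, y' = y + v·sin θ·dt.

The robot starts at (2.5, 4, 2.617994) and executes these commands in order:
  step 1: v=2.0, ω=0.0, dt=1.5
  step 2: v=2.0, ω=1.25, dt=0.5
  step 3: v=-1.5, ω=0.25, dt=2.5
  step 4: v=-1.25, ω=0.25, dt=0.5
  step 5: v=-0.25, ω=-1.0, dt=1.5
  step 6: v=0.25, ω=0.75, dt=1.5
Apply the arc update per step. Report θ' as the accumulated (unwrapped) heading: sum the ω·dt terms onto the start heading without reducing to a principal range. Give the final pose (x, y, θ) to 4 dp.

step 1: θ'=2.6180 (straight) → pose (-0.0981, 5.5000, 2.6180)
step 2: θ'=3.2430 (R=1.6000) → pose (-1.0600, 5.7061, 3.2430)
step 3: θ'=3.8680 (R=-6.0000) → pose (2.3177, 7.1899, 3.8680)
step 4: θ'=3.9930 (R=-5.0000) → pose (2.7578, 7.6331, 3.9930)
step 5: θ'=2.4930 (R=0.2500) → pose (3.0969, 7.6676, 2.4930)
step 6: θ'=3.6180 (R=0.3333) → pose (2.7427, 7.6982, 3.6180)

(2.7427, 7.6982, 3.6180)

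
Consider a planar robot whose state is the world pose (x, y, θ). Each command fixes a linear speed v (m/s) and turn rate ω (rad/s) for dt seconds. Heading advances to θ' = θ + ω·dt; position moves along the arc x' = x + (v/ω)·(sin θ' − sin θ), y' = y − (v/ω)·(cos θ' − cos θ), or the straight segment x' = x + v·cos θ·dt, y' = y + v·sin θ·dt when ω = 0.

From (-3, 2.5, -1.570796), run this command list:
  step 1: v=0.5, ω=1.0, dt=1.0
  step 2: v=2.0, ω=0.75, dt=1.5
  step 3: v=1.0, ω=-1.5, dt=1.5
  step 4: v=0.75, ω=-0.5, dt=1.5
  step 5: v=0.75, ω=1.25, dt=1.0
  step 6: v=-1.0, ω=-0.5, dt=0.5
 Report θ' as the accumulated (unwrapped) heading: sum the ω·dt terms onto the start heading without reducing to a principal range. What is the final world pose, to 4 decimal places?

step 1: θ'=-0.5708 (R=0.5000) → pose (-2.7702, 2.0793, -0.5708)
step 2: θ'=0.5542 (R=2.6667) → pose (0.0740, 2.0557, 0.5542)
step 3: θ'=-1.6958 (R=-0.6667) → pose (1.0863, 1.4057, -1.6958)
step 4: θ'=-2.4458 (R=-1.5000) → pose (0.5595, 0.4414, -2.4458)
step 5: θ'=-1.1958 (R=0.6000) → pose (0.3858, -0.2389, -1.1958)
step 6: θ'=-1.4458 (R=2.0000) → pose (0.2625, 0.2443, -1.4458)

(0.2625, 0.2443, -1.4458)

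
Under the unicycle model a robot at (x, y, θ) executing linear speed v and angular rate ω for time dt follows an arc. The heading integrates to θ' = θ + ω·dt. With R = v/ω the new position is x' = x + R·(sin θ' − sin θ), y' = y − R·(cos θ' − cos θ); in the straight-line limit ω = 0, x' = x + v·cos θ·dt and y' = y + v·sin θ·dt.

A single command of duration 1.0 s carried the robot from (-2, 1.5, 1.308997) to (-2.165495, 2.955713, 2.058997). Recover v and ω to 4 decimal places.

Δθ = 2.058997 − 1.308997 = 0.750000
ω = Δθ/dt = 0.750000/1.0 = 0.7500
R = −Δy/(cos θ' − cos θ) = 2.0000
v = R·ω = 2.0000·0.7500 = 1.5000

v = 1.5000, ω = 0.7500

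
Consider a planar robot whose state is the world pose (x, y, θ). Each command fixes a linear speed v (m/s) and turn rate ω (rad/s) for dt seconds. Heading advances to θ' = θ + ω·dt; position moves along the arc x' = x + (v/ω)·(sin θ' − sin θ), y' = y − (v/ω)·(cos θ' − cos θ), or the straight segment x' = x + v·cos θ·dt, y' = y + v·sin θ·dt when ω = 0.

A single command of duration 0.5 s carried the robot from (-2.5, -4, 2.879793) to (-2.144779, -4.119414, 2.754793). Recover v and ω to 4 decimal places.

v = -0.7500, ω = -0.2500

Δθ = 2.754793 − 2.879793 = -0.125000
ω = Δθ/dt = -0.125000/0.5 = -0.2500
R = Δx/(sin θ' − sin θ) = 3.0000
v = R·ω = 3.0000·-0.2500 = -0.7500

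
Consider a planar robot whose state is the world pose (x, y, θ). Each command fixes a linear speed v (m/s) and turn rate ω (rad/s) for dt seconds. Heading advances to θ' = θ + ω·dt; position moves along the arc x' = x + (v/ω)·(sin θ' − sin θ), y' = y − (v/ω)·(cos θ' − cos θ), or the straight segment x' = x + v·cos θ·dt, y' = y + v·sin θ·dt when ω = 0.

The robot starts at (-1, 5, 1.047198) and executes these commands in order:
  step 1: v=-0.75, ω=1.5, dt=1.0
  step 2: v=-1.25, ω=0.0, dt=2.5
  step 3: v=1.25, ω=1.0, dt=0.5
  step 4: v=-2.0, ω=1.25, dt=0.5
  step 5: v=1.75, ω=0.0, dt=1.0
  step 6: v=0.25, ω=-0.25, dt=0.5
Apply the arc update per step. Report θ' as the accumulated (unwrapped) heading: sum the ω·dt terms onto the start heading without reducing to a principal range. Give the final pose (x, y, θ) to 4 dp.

step 1: θ'=2.5472 (R=-0.5000) → pose (-0.8470, 4.3358, 2.5472)
step 2: θ'=2.5472 (straight) → pose (1.7420, 2.5857, 2.5472)
step 3: θ'=3.0472 (R=1.2500) → pose (1.1598, 2.7946, 3.0472)
step 4: θ'=3.6722 (R=-1.6000) → pose (2.1203, 3.0074, 3.6722)
step 5: θ'=3.6722 (straight) → pose (0.6110, 2.1218, 3.6722)
step 6: θ'=3.5472 (R=-1.0000) → pose (0.4995, 2.0655, 3.5472)

(0.4995, 2.0655, 3.5472)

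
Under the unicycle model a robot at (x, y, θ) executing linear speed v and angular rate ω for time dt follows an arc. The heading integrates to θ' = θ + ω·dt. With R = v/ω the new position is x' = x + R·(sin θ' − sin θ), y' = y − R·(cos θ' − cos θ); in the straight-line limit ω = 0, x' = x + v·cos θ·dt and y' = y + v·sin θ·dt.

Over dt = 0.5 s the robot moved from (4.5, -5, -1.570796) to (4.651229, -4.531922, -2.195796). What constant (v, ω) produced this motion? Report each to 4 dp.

v = -1.0000, ω = -1.2500

Δθ = -2.195796 − -1.570796 = -0.625000
ω = Δθ/dt = -0.625000/0.5 = -1.2500
R = −Δy/(cos θ' − cos θ) = 0.8000
v = R·ω = 0.8000·-1.2500 = -1.0000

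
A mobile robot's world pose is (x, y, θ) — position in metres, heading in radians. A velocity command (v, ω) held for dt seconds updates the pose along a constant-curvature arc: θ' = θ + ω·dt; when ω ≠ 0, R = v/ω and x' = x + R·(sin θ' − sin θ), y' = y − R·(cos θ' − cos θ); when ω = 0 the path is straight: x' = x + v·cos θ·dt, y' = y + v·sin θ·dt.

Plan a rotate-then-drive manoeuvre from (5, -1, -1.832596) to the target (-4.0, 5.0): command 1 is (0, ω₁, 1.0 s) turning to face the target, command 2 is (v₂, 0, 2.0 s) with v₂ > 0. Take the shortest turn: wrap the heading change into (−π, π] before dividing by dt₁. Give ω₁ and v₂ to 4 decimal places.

ω₁ = -1.8970, v₂ = 5.4083

heading to target = atan2(5−-1, -4−5) = 2.5536
Δθ = wrap(2.5536 − -1.8326) = -1.8970; ω₁ = Δθ/dt₁ = -1.8970
distance = √((-4−5)² + (5−-1)²) = 10.8167; v₂ = distance/dt₂ = 5.4083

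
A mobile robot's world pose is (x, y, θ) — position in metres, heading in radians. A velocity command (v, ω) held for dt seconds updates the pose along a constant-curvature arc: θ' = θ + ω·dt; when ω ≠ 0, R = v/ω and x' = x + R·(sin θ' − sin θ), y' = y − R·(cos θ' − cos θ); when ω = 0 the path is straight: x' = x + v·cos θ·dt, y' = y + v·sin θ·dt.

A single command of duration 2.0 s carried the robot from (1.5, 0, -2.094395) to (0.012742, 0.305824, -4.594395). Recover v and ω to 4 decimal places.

v = 1.0000, ω = -1.2500

Δθ = -4.594395 − -2.094395 = -2.500000
ω = Δθ/dt = -2.500000/2.0 = -1.2500
R = Δx/(sin θ' − sin θ) = -0.8000
v = R·ω = -0.8000·-1.2500 = 1.0000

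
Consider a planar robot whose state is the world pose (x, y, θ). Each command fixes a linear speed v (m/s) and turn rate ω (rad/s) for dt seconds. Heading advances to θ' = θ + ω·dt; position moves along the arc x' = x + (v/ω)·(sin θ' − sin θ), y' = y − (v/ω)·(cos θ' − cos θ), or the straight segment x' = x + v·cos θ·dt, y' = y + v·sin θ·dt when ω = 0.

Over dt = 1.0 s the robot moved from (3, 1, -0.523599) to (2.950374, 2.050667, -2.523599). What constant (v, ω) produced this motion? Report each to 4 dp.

v = -1.2500, ω = -2.0000

Δθ = -2.523599 − -0.523599 = -2.000000
ω = Δθ/dt = -2.000000/1.0 = -2.0000
R = −Δy/(cos θ' − cos θ) = 0.6250
v = R·ω = 0.6250·-2.0000 = -1.2500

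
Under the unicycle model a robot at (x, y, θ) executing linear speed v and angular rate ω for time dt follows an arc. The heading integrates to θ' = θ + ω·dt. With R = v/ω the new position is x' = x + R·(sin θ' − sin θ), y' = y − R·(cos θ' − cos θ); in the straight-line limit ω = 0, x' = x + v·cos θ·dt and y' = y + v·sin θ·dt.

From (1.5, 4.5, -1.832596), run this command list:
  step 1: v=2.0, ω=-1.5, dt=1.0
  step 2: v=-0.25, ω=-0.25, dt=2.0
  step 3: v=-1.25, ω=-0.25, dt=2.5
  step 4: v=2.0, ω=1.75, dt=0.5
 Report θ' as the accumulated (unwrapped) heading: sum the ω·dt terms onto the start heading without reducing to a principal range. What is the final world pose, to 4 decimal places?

step 1: θ'=-3.3326 (R=-1.3333) → pose (-0.0410, 3.5360, -3.3326)
step 2: θ'=-3.8326 (R=1.0000) → pose (0.4064, 3.3248, -3.8326)
step 3: θ'=-4.4576 (R=5.0000) → pose (2.0585, 0.7320, -4.4576)
step 4: θ'=-3.5826 (R=1.1429) → pose (1.4403, 1.4775, -3.5826)

(1.4403, 1.4775, -3.5826)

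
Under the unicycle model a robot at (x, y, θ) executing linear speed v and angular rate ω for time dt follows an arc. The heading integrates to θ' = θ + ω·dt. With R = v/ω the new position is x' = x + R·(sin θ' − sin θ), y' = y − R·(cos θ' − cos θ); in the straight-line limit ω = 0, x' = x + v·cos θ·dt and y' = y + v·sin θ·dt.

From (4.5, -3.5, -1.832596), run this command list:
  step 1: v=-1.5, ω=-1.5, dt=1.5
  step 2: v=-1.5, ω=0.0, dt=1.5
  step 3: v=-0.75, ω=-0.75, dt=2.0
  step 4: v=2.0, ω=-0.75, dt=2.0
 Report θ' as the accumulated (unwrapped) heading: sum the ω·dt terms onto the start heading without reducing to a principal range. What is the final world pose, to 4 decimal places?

(11.0668, -6.5212, -7.0826)

step 1: θ'=-4.0826 (R=1.0000) → pose (6.2741, -3.1698, -4.0826)
step 2: θ'=-4.0826 (straight) → pose (7.5993, -4.9882, -4.0826)
step 3: θ'=-5.5826 (R=1.0000) → pose (7.4358, -6.3416, -5.5826)
step 4: θ'=-7.0826 (R=-2.6667) → pose (11.0668, -6.5212, -7.0826)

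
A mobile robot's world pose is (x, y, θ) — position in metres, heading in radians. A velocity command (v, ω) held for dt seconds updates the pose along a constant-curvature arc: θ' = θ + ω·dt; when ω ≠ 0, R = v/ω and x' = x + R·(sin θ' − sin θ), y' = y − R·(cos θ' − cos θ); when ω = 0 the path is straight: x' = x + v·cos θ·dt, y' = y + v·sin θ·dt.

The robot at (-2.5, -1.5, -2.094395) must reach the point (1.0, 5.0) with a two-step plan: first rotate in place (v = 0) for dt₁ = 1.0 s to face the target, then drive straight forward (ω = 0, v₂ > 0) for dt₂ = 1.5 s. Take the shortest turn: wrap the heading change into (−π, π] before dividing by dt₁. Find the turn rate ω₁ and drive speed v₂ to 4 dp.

ω₁ = -3.1119, v₂ = 4.9216

heading to target = atan2(5−-1.5, 1−-2.5) = 1.0769
Δθ = wrap(1.0769 − -2.0944) = -3.1119; ω₁ = Δθ/dt₁ = -3.1119
distance = √((1−-2.5)² + (5−-1.5)²) = 7.3824; v₂ = distance/dt₂ = 4.9216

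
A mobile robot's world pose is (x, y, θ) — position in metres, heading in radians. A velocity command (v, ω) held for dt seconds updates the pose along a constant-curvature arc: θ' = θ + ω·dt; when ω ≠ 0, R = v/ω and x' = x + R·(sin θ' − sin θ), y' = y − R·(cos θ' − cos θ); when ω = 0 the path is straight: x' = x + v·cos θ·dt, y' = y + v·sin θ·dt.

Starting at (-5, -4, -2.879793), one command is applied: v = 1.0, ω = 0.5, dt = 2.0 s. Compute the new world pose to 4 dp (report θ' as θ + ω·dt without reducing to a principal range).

θ' = -2.8798 + 0.5·2.0 = -1.8798
R = v/ω = 1.0/0.5 = 2.0000
x' = -5 + 2.0000·(sin -1.8798 − sin -2.8798) = -6.3876
y' = -4 − 2.0000·(cos -1.8798 − cos -2.8798) = -5.3236

(-6.3876, -5.3236, -1.8798)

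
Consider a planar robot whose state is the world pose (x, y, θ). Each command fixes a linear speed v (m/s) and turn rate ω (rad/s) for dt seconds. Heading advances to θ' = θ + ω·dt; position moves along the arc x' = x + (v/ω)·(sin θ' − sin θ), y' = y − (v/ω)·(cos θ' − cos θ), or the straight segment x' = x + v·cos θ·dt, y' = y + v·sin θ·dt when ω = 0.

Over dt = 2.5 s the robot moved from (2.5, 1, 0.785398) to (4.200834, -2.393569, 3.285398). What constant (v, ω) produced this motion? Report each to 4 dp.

v = -2.0000, ω = 1.0000

Δθ = 3.285398 − 0.785398 = 2.500000
ω = Δθ/dt = 2.500000/2.5 = 1.0000
R = −Δy/(cos θ' − cos θ) = -2.0000
v = R·ω = -2.0000·1.0000 = -2.0000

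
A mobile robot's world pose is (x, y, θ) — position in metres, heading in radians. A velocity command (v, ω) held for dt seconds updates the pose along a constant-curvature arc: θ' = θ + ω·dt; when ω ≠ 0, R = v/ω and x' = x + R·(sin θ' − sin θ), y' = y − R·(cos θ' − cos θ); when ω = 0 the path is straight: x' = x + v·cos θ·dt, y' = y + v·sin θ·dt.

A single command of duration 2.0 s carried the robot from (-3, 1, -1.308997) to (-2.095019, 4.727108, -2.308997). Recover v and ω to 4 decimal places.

Δθ = -2.308997 − -1.308997 = -1.000000
ω = Δθ/dt = -1.000000/2.0 = -0.5000
R = −Δy/(cos θ' − cos θ) = 4.0000
v = R·ω = 4.0000·-0.5000 = -2.0000

v = -2.0000, ω = -0.5000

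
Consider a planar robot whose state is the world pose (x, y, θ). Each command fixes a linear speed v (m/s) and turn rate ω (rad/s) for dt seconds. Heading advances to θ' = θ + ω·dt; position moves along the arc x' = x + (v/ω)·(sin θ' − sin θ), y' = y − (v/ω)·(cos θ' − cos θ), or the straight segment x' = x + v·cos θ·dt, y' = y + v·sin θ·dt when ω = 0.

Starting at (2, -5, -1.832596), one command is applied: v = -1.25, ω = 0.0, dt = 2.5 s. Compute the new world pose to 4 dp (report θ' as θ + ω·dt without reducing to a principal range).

(2.8088, -1.9815, -1.8326)

θ' = -1.8326 + 0.0·2.5 = -1.8326
ω = 0 → straight: x' = 2 + -1.25·cos(-1.8326)·2.5 = 2.8088
y' = -5 + -1.25·sin(-1.8326)·2.5 = -1.9815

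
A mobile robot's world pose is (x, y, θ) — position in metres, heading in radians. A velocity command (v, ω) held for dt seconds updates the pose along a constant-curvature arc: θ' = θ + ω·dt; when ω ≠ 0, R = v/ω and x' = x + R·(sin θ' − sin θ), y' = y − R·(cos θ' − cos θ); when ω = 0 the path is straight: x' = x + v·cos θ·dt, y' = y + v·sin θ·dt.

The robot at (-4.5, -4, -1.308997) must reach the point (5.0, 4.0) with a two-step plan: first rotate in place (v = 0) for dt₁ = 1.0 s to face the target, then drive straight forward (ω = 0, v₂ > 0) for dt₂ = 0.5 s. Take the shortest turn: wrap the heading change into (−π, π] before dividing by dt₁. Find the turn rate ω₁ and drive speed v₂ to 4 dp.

heading to target = atan2(4−-4, 5−-4.5) = 0.6999
Δθ = wrap(0.6999 − -1.3090) = 2.0089; ω₁ = Δθ/dt₁ = 2.0089
distance = √((5−-4.5)² + (4−-4)²) = 12.4197; v₂ = distance/dt₂ = 24.8395

ω₁ = 2.0089, v₂ = 24.8395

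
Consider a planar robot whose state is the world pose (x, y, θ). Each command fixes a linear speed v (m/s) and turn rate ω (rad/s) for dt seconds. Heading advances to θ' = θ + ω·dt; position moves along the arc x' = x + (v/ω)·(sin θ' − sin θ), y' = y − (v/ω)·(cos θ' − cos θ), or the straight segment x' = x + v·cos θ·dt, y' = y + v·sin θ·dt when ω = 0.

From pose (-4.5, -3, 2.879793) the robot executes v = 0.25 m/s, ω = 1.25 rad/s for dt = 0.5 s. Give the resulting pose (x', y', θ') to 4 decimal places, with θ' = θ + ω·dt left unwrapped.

(-4.6228, -3.0062, 3.5048)

θ' = 2.8798 + 1.25·0.5 = 3.5048
R = v/ω = 0.25/1.25 = 0.2000
x' = -4.5 + 0.2000·(sin 3.5048 − sin 2.8798) = -4.6228
y' = -3 − 0.2000·(cos 3.5048 − cos 2.8798) = -3.0062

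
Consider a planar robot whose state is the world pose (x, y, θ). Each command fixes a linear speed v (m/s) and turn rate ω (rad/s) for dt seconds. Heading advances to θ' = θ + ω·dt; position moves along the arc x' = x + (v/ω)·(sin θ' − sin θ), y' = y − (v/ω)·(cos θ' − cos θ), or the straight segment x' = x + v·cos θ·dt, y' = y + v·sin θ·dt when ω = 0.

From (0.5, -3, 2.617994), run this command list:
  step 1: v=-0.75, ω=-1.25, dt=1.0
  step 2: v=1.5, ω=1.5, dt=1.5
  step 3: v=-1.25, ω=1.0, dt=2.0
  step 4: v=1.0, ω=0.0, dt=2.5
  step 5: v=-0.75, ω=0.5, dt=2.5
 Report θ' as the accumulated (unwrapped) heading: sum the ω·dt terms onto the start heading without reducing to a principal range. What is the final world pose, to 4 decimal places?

step 1: θ'=1.3680 (R=0.6000) → pose (0.7877, -3.6405, 1.3680)
step 2: θ'=3.6180 (R=1.0000) → pose (-0.6504, -2.5504, 3.6180)
step 3: θ'=5.6180 (R=-1.2500) → pose (-0.4521, -0.4561, 5.6180)
step 4: θ'=5.6180 (straight) → pose (1.5149, -1.9991, 5.6180)
step 5: θ'=6.8680 (R=-1.5000) → pose (-0.2390, -1.9286, 6.8680)

(-0.2390, -1.9286, 6.8680)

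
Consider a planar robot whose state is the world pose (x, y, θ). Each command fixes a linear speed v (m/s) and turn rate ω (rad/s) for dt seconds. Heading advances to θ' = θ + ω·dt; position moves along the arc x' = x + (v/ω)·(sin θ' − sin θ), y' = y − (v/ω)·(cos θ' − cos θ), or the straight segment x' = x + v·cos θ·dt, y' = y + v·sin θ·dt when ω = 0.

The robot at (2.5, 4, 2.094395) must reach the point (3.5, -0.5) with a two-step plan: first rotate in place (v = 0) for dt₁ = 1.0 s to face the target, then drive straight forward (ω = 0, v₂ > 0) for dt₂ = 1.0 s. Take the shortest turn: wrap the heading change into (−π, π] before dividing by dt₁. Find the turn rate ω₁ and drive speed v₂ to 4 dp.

ω₁ = 2.8367, v₂ = 4.6098

heading to target = atan2(-0.5−4, 3.5−2.5) = -1.3521
Δθ = wrap(-1.3521 − 2.0944) = 2.8367; ω₁ = Δθ/dt₁ = 2.8367
distance = √((3.5−2.5)² + (-0.5−4)²) = 4.6098; v₂ = distance/dt₂ = 4.6098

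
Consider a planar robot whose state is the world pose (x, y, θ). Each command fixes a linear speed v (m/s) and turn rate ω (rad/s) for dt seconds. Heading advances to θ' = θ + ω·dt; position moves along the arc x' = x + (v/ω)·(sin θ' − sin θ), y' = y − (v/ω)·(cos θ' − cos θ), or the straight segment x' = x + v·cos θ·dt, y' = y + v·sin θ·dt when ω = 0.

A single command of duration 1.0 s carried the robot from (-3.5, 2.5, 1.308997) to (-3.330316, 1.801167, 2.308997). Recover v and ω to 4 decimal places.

Δθ = 2.308997 − 1.308997 = 1.000000
ω = Δθ/dt = 1.000000/1.0 = 1.0000
R = −Δy/(cos θ' − cos θ) = -0.7500
v = R·ω = -0.7500·1.0000 = -0.7500

v = -0.7500, ω = 1.0000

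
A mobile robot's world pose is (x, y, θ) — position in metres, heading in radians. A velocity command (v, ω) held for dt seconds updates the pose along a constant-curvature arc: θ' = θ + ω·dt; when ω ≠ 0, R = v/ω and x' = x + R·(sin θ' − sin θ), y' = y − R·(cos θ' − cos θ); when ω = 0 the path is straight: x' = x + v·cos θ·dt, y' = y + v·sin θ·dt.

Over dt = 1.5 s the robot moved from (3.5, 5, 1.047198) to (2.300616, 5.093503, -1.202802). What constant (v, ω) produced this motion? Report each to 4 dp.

Δθ = -1.202802 − 1.047198 = -2.250000
ω = Δθ/dt = -2.250000/1.5 = -1.5000
R = Δx/(sin θ' − sin θ) = 0.6667
v = R·ω = 0.6667·-1.5000 = -1.0000

v = -1.0000, ω = -1.5000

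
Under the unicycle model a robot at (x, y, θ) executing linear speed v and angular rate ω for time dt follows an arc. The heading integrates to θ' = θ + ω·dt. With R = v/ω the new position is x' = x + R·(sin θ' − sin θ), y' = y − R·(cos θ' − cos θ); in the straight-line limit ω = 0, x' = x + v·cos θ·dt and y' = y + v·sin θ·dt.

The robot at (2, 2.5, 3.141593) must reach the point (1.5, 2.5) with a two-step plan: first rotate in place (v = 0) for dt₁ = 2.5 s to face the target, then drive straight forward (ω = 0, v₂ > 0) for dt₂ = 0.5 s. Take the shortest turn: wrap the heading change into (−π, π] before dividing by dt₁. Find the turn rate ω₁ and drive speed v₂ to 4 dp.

heading to target = atan2(2.5−2.5, 1.5−2) = 3.1416
Δθ = wrap(3.1416 − 3.1416) = 0.0000; ω₁ = Δθ/dt₁ = 0.0000
distance = √((1.5−2)² + (2.5−2.5)²) = 0.5000; v₂ = distance/dt₂ = 1.0000

ω₁ = 0.0000, v₂ = 1.0000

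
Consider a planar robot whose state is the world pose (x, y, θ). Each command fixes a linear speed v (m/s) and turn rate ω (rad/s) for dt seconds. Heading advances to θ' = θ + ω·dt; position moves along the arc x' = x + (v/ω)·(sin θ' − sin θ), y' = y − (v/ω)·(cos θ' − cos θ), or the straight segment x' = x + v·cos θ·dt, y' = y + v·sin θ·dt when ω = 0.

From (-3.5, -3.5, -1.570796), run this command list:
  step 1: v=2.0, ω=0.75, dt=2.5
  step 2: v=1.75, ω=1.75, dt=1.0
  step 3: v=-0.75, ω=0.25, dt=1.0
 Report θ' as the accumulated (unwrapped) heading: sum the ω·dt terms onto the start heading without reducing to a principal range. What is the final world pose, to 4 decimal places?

(0.9789, -5.2392, 2.3042)

step 1: θ'=0.3042 (R=2.6667) → pose (-0.0346, -6.0442, 0.3042)
step 2: θ'=2.0542 (R=1.0000) → pose (0.5513, -4.6253, 2.0542)
step 3: θ'=2.3042 (R=-3.0000) → pose (0.9789, -5.2392, 2.3042)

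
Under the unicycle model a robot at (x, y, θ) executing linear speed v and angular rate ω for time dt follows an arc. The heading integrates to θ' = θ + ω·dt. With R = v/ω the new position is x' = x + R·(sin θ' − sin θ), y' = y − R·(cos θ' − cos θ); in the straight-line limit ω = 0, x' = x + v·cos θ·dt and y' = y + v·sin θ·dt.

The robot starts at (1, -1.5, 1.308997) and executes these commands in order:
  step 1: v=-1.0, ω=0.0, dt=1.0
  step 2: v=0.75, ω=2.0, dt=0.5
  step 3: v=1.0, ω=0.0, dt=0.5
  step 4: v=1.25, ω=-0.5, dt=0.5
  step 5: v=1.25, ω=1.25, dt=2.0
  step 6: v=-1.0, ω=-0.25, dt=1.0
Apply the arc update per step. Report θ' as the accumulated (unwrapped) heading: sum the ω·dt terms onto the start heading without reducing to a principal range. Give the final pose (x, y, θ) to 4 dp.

(-1.6362, -0.5941, 4.3090)

step 1: θ'=1.3090 (straight) → pose (0.7412, -2.4659, 1.3090)
step 2: θ'=2.3090 (R=0.3750) → pose (0.6563, -2.1165, 2.3090)
step 3: θ'=2.3090 (straight) → pose (0.3199, -1.7467, 2.3090)
step 4: θ'=2.0590 (R=-2.5000) → pose (-0.0389, -1.2369, 2.0590)
step 5: θ'=4.5590 (R=1.0000) → pose (-1.9103, -1.5531, 4.5590)
step 6: θ'=4.3090 (R=4.0000) → pose (-1.6362, -0.5941, 4.3090)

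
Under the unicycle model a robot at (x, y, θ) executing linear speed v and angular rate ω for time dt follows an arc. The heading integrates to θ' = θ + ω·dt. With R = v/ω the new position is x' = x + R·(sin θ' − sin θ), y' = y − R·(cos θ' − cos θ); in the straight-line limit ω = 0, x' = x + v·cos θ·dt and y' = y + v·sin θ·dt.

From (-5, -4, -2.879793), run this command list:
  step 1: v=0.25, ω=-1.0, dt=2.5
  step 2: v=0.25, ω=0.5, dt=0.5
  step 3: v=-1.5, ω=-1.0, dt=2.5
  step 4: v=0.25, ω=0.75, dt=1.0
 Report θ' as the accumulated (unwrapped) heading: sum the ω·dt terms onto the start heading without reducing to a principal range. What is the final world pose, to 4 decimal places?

step 1: θ'=-5.3798 (R=-0.2500) → pose (-5.2611, -3.6038, -5.3798)
step 2: θ'=-5.1298 (R=0.5000) → pose (-5.1967, -3.4970, -5.1298)
step 3: θ'=-7.6298 (R=1.5000) → pose (-8.0304, -3.2224, -7.6298)
step 4: θ'=-6.8798 (R=0.3333) → pose (-7.8927, -3.4240, -6.8798)

(-7.8927, -3.4240, -6.8798)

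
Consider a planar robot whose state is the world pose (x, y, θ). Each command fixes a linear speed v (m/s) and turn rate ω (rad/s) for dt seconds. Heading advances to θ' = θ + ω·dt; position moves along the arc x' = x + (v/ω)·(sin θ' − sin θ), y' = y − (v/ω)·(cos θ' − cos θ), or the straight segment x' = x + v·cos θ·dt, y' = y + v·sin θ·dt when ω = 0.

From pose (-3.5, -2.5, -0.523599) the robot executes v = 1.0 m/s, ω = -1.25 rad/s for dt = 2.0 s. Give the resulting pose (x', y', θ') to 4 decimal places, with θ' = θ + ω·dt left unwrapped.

θ' = -0.5236 + -1.25·2.0 = -3.0236
R = v/ω = 1.0/-1.25 = -0.8000
x' = -3.5 + -0.8000·(sin -3.0236 − sin -0.5236) = -3.8058
y' = -2.5 − -0.8000·(cos -3.0236 − cos -0.5236) = -3.9873

(-3.8058, -3.9873, -3.0236)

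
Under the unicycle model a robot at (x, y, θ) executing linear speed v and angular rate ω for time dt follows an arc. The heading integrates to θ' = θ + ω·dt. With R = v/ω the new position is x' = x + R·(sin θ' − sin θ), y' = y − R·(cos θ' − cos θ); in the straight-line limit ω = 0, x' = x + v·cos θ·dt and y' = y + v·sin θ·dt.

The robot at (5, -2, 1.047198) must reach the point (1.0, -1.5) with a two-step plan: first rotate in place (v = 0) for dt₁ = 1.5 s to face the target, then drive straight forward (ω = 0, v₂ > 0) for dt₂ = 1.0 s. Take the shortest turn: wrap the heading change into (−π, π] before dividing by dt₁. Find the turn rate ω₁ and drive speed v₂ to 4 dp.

heading to target = atan2(-1.5−-2, 1−5) = 3.0172
Δθ = wrap(3.0172 − 1.0472) = 1.9700; ω₁ = Δθ/dt₁ = 1.3134
distance = √((1−5)² + (-1.5−-2)²) = 4.0311; v₂ = distance/dt₂ = 4.0311

ω₁ = 1.3134, v₂ = 4.0311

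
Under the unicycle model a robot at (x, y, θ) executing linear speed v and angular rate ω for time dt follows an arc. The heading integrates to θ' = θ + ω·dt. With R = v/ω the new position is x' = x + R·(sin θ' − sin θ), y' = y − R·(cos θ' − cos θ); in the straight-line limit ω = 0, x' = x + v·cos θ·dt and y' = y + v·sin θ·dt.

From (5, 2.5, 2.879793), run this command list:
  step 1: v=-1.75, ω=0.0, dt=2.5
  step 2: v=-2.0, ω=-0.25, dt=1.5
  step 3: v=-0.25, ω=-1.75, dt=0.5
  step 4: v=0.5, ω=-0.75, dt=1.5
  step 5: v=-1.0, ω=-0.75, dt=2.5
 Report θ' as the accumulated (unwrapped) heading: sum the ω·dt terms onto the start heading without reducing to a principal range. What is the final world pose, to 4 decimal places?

(10.3617, 1.4900, -1.3702)

step 1: θ'=2.8798 (straight) → pose (9.2259, 1.3677, 2.8798)
step 2: θ'=2.5048 (R=8.0000) → pose (11.9124, 0.0723, 2.5048)
step 3: θ'=1.6298 (R=0.1429) → pose (11.9700, -0.0342, 1.6298)
step 4: θ'=0.5048 (R=-0.6667) → pose (12.3131, 0.5887, 0.5048)
step 5: θ'=-1.3702 (R=1.3333) → pose (10.3617, 1.4900, -1.3702)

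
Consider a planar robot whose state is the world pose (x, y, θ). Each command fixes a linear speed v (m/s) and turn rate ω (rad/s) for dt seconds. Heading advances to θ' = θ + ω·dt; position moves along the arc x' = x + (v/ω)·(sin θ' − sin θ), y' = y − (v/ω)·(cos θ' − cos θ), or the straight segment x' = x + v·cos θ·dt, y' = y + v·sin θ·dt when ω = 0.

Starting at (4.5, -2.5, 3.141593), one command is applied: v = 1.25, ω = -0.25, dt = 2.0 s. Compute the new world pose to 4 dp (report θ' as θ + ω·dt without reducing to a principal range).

(2.1029, -1.8879, 2.6416)

θ' = 3.1416 + -0.25·2.0 = 2.6416
R = v/ω = 1.25/-0.25 = -5.0000
x' = 4.5 + -5.0000·(sin 2.6416 − sin 3.1416) = 2.1029
y' = -2.5 − -5.0000·(cos 2.6416 − cos 3.1416) = -1.8879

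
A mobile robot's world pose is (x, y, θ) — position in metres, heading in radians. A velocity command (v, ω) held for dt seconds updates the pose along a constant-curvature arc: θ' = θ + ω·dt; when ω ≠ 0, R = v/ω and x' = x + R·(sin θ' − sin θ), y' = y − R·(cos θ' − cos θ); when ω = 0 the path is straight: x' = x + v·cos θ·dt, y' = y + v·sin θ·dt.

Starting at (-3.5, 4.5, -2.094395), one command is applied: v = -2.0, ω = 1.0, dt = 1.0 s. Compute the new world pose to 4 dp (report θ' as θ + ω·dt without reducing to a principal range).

(-3.4547, 6.4172, -1.0944)

θ' = -2.0944 + 1.0·1.0 = -1.0944
R = v/ω = -2.0/1.0 = -2.0000
x' = -3.5 + -2.0000·(sin -1.0944 − sin -2.0944) = -3.4547
y' = 4.5 − -2.0000·(cos -1.0944 − cos -2.0944) = 6.4172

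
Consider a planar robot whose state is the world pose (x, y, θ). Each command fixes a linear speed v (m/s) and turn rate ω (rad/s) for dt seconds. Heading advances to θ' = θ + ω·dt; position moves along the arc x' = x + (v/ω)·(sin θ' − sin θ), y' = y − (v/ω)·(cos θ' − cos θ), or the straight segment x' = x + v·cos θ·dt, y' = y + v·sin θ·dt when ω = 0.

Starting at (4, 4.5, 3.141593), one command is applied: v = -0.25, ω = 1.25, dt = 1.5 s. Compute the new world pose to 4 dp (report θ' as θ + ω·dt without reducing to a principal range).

θ' = 3.1416 + 1.25·1.5 = 5.0166
R = v/ω = -0.25/1.25 = -0.2000
x' = 4 + -0.2000·(sin 5.0166 − sin 3.1416) = 4.1908
y' = 4.5 − -0.2000·(cos 5.0166 − cos 3.1416) = 4.7599

(4.1908, 4.7599, 5.0166)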